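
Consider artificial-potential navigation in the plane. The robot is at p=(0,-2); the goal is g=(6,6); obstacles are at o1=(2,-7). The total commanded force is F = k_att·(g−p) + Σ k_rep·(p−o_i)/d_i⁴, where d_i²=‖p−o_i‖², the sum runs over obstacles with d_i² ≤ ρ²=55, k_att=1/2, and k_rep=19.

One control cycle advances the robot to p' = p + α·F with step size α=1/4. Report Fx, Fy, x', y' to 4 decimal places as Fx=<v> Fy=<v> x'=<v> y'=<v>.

Fx=2.9548 Fy=4.1130 x'=0.7387 y'=-0.9718

F_att = 1/2·(g−p) = 1/2·(6,8) = (3.0000,4.0000)
o1: d²=29 ≤ ρ²=55; F_rep = 19·(-2,5)/29² = (-0.0452,0.1130)
F = F_att + ΣF_rep = (2.9548,4.1130)
p' = p + 1/4·F = (0.7387,-0.9718)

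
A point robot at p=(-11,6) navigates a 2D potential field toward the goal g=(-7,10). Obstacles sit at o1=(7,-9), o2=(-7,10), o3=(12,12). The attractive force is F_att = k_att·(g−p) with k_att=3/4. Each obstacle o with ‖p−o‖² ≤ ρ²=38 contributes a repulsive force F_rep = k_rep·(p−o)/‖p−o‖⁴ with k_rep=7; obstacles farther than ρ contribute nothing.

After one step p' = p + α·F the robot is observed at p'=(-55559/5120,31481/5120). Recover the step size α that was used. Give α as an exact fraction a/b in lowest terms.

F_att = 3/4·(g−p) = 3/4·(4,4) = (3.0000,3.0000)
o1: d²=549 > ρ²=38 → inactive
o2: d²=32 ≤ ρ²=38; F_rep = 7·(-4,-4)/32² = (-0.0273,-0.0273)
o3: d²=565 > ρ²=38 → inactive
F = F_att + ΣF_rep = (2.9727,2.9727)
Δp = p'−p = (0.1486,0.1486); α = Δx/Fx = (761/5120) / (761/256) = 1/20
check: Δy/Fy = (761/5120) / (761/256) = 1/20 ✓

α = 1/20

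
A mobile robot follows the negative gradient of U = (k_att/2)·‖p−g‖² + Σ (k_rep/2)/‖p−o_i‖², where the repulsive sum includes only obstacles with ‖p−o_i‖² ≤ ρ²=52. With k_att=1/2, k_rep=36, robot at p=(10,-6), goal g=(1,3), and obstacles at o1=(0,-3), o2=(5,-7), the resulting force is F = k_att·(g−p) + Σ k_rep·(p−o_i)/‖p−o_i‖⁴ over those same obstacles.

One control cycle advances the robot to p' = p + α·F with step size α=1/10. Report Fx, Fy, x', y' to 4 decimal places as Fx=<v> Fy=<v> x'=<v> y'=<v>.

Fx=-4.2337 Fy=4.5533 x'=9.5766 y'=-5.5447

F_att = 1/2·(g−p) = 1/2·(-9,9) = (-4.5000,4.5000)
o1: d²=109 > ρ²=52 → inactive
o2: d²=26 ≤ ρ²=52; F_rep = 36·(5,1)/26² = (0.2663,0.0533)
F = F_att + ΣF_rep = (-4.2337,4.5533)
p' = p + 1/10·F = (9.5766,-5.5447)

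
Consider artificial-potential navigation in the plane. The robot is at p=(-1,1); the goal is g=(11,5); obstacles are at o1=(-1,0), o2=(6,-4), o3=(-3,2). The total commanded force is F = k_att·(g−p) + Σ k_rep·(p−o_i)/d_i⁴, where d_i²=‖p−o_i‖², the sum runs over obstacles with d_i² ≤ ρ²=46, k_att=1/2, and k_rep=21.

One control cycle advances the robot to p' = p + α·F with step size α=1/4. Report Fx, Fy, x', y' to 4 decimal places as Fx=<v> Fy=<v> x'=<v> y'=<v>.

F_att = 1/2·(g−p) = 1/2·(12,4) = (6.0000,2.0000)
o1: d²=1 ≤ ρ²=46; F_rep = 21·(0,1)/1² = (0.0000,21.0000)
o2: d²=74 > ρ²=46 → inactive
o3: d²=5 ≤ ρ²=46; F_rep = 21·(2,-1)/5² = (1.6800,-0.8400)
F = F_att + ΣF_rep = (7.6800,22.1600)
p' = p + 1/4·F = (0.9200,6.5400)

Fx=7.6800 Fy=22.1600 x'=0.9200 y'=6.5400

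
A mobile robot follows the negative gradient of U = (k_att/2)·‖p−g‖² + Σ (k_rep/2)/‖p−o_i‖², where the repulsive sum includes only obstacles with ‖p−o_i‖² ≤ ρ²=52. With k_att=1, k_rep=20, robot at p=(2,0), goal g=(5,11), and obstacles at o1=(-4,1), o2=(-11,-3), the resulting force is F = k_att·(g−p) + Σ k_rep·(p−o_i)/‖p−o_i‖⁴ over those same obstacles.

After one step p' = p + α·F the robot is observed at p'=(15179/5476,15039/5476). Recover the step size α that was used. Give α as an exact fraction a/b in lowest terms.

F_att = 1·(g−p) = 1·(3,11) = (3.0000,11.0000)
o1: d²=37 ≤ ρ²=52; F_rep = 20·(6,-1)/37² = (0.0877,-0.0146)
o2: d²=178 > ρ²=52 → inactive
F = F_att + ΣF_rep = (3.0877,10.9854)
Δp = p'−p = (0.7719,2.7463); α = Δx/Fx = (4227/5476) / (4227/1369) = 1/4
check: Δy/Fy = (15039/5476) / (15039/1369) = 1/4 ✓

α = 1/4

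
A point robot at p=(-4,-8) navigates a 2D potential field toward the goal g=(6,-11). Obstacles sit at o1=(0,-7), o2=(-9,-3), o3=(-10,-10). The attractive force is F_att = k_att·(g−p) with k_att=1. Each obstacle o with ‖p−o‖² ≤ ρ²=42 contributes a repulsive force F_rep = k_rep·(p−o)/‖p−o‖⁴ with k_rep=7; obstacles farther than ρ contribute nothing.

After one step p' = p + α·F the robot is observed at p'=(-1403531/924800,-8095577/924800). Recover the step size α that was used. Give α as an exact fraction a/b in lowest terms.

F_att = 1·(g−p) = 1·(10,-3) = (10.0000,-3.0000)
o1: d²=17 ≤ ρ²=42; F_rep = 7·(-4,-1)/17² = (-0.0969,-0.0242)
o2: d²=50 > ρ²=42 → inactive
o3: d²=40 ≤ ρ²=42; F_rep = 7·(6,2)/40² = (0.0262,0.0088)
F = F_att + ΣF_rep = (9.9294,-3.0155)
Δp = p'−p = (2.4823,-0.7539); α = Δx/Fx = (2295669/924800) / (2295669/231200) = 1/4
check: Δy/Fy = (-697177/924800) / (-697177/231200) = 1/4 ✓

α = 1/4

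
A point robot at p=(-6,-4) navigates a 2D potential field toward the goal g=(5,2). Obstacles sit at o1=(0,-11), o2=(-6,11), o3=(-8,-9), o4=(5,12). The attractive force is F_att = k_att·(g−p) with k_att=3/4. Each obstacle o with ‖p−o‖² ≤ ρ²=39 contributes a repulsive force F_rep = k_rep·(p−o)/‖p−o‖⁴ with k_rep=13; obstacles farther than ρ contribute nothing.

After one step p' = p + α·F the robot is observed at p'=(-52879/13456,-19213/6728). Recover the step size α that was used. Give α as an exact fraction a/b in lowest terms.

F_att = 3/4·(g−p) = 3/4·(11,6) = (8.2500,4.5000)
o1: d²=85 > ρ²=39 → inactive
o2: d²=225 > ρ²=39 → inactive
o3: d²=29 ≤ ρ²=39; F_rep = 13·(2,5)/29² = (0.0309,0.0773)
o4: d²=377 > ρ²=39 → inactive
F = F_att + ΣF_rep = (8.2809,4.5773)
Δp = p'−p = (2.0702,1.1443); α = Δx/Fx = (27857/13456) / (27857/3364) = 1/4
check: Δy/Fy = (7699/6728) / (7699/1682) = 1/4 ✓

α = 1/4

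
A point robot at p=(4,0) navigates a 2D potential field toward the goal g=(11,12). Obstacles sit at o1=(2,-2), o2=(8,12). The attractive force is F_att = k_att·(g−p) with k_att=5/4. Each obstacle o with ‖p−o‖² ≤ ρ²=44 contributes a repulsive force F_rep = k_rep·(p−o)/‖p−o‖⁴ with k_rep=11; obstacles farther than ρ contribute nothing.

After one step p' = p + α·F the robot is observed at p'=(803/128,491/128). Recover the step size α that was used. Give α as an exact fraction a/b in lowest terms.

α = 1/4

F_att = 5/4·(g−p) = 5/4·(7,12) = (8.7500,15.0000)
o1: d²=8 ≤ ρ²=44; F_rep = 11·(2,2)/8² = (0.3438,0.3438)
o2: d²=160 > ρ²=44 → inactive
F = F_att + ΣF_rep = (9.0938,15.3438)
Δp = p'−p = (2.2734,3.8359); α = Δx/Fx = (291/128) / (291/32) = 1/4
check: Δy/Fy = (491/128) / (491/32) = 1/4 ✓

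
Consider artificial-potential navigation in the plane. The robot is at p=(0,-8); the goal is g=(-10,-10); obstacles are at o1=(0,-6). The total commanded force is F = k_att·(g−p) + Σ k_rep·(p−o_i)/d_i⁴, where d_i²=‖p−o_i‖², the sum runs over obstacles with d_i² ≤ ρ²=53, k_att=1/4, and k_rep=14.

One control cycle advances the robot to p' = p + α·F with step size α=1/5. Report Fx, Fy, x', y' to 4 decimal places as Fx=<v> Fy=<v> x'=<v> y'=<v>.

Fx=-2.5000 Fy=-2.2500 x'=-0.5000 y'=-8.4500

F_att = 1/4·(g−p) = 1/4·(-10,-2) = (-2.5000,-0.5000)
o1: d²=4 ≤ ρ²=53; F_rep = 14·(0,-2)/4² = (0.0000,-1.7500)
F = F_att + ΣF_rep = (-2.5000,-2.2500)
p' = p + 1/5·F = (-0.5000,-8.4500)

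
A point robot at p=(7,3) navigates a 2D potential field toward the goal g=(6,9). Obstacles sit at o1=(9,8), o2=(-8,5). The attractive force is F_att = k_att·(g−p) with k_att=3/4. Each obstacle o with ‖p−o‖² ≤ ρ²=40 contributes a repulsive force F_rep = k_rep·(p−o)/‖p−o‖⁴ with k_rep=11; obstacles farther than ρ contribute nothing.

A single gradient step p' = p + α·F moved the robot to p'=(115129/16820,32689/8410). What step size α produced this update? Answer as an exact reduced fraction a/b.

α = 1/5

F_att = 3/4·(g−p) = 3/4·(-1,6) = (-0.7500,4.5000)
o1: d²=29 ≤ ρ²=40; F_rep = 11·(-2,-5)/29² = (-0.0262,-0.0654)
o2: d²=229 > ρ²=40 → inactive
F = F_att + ΣF_rep = (-0.7762,4.4346)
Δp = p'−p = (-0.1552,0.8869); α = Δx/Fx = (-2611/16820) / (-2611/3364) = 1/5
check: Δy/Fy = (7459/8410) / (7459/1682) = 1/5 ✓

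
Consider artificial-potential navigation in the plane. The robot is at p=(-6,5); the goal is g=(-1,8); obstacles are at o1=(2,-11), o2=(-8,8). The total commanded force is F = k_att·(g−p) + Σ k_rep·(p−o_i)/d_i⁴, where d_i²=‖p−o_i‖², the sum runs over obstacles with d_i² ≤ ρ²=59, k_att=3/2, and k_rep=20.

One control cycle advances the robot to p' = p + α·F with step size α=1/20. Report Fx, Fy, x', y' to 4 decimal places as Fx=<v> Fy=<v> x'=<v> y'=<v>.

Fx=7.7367 Fy=4.1450 x'=-5.6132 y'=5.2072

F_att = 3/2·(g−p) = 3/2·(5,3) = (7.5000,4.5000)
o1: d²=320 > ρ²=59 → inactive
o2: d²=13 ≤ ρ²=59; F_rep = 20·(2,-3)/13² = (0.2367,-0.3550)
F = F_att + ΣF_rep = (7.7367,4.1450)
p' = p + 1/20·F = (-5.6132,5.2072)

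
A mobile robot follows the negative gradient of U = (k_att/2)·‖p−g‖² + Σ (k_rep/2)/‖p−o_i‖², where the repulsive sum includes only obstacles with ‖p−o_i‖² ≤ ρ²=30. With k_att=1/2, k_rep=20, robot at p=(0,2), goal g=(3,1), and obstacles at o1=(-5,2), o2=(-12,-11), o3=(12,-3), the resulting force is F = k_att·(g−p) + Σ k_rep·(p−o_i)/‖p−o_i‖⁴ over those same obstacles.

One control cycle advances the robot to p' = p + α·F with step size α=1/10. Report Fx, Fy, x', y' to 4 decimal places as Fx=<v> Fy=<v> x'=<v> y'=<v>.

Fx=1.6600 Fy=-0.5000 x'=0.1660 y'=1.9500

F_att = 1/2·(g−p) = 1/2·(3,-1) = (1.5000,-0.5000)
o1: d²=25 ≤ ρ²=30; F_rep = 20·(5,0)/25² = (0.1600,0.0000)
o2: d²=313 > ρ²=30 → inactive
o3: d²=169 > ρ²=30 → inactive
F = F_att + ΣF_rep = (1.6600,-0.5000)
p' = p + 1/10·F = (0.1660,1.9500)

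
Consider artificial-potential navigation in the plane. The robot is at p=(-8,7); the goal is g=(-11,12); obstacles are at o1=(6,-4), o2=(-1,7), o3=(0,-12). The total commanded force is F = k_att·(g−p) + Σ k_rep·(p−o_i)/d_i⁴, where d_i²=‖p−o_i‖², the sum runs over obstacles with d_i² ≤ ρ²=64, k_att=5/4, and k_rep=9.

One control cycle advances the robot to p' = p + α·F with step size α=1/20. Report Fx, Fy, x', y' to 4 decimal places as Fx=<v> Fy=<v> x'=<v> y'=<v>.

Fx=-3.7762 Fy=6.2500 x'=-8.1888 y'=7.3125

F_att = 5/4·(g−p) = 5/4·(-3,5) = (-3.7500,6.2500)
o1: d²=317 > ρ²=64 → inactive
o2: d²=49 ≤ ρ²=64; F_rep = 9·(-7,0)/49² = (-0.0262,0.0000)
o3: d²=425 > ρ²=64 → inactive
F = F_att + ΣF_rep = (-3.7762,6.2500)
p' = p + 1/20·F = (-8.1888,7.3125)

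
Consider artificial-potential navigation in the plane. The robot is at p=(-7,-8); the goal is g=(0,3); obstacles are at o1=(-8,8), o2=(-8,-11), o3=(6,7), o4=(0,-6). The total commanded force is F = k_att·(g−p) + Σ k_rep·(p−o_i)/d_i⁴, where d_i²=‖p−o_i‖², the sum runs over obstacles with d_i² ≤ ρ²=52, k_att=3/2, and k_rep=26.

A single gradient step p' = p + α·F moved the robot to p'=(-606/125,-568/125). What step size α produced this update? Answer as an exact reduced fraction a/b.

F_att = 3/2·(g−p) = 3/2·(7,11) = (10.5000,16.5000)
o1: d²=257 > ρ²=52 → inactive
o2: d²=10 ≤ ρ²=52; F_rep = 26·(1,3)/10² = (0.2600,0.7800)
o3: d²=394 > ρ²=52 → inactive
o4: d²=53 > ρ²=52 → inactive
F = F_att + ΣF_rep = (10.7600,17.2800)
Δp = p'−p = (2.1520,3.4560); α = Δx/Fx = (269/125) / (269/25) = 1/5
check: Δy/Fy = (432/125) / (432/25) = 1/5 ✓

α = 1/5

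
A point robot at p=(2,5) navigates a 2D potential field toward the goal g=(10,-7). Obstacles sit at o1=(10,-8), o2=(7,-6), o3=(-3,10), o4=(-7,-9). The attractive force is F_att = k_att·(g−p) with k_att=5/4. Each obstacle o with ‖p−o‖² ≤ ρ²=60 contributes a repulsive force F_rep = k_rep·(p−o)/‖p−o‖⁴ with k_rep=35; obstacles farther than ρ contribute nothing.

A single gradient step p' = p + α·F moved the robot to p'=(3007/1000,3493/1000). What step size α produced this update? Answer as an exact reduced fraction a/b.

α = 1/10

F_att = 5/4·(g−p) = 5/4·(8,-12) = (10.0000,-15.0000)
o1: d²=233 > ρ²=60 → inactive
o2: d²=146 > ρ²=60 → inactive
o3: d²=50 ≤ ρ²=60; F_rep = 35·(5,-5)/50² = (0.0700,-0.0700)
o4: d²=277 > ρ²=60 → inactive
F = F_att + ΣF_rep = (10.0700,-15.0700)
Δp = p'−p = (1.0070,-1.5070); α = Δx/Fx = (1007/1000) / (1007/100) = 1/10
check: Δy/Fy = (-1507/1000) / (-1507/100) = 1/10 ✓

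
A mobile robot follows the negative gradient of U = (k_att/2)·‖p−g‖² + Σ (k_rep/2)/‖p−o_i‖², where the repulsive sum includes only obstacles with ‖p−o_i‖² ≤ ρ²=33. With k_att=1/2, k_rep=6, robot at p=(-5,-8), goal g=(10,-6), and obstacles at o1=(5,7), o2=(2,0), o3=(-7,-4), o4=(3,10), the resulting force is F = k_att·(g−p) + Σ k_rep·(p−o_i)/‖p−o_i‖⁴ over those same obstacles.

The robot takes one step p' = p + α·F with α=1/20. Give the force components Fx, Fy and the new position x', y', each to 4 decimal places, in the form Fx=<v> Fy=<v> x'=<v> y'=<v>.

F_att = 1/2·(g−p) = 1/2·(15,2) = (7.5000,1.0000)
o1: d²=325 > ρ²=33 → inactive
o2: d²=113 > ρ²=33 → inactive
o3: d²=20 ≤ ρ²=33; F_rep = 6·(2,-4)/20² = (0.0300,-0.0600)
o4: d²=388 > ρ²=33 → inactive
F = F_att + ΣF_rep = (7.5300,0.9400)
p' = p + 1/20·F = (-4.6235,-7.9530)

Fx=7.5300 Fy=0.9400 x'=-4.6235 y'=-7.9530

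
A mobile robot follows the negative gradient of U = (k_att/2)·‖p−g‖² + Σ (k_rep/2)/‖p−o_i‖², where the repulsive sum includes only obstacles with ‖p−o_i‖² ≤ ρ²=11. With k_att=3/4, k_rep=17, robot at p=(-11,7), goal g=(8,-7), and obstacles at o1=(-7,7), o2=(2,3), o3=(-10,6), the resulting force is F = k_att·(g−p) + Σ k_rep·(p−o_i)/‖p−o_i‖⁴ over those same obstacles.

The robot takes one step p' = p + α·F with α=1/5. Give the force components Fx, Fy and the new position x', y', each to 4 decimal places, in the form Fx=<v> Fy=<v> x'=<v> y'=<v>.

F_att = 3/4·(g−p) = 3/4·(19,-14) = (14.2500,-10.5000)
o1: d²=16 > ρ²=11 → inactive
o2: d²=185 > ρ²=11 → inactive
o3: d²=2 ≤ ρ²=11; F_rep = 17·(-1,1)/2² = (-4.2500,4.2500)
F = F_att + ΣF_rep = (10.0000,-6.2500)
p' = p + 1/5·F = (-9.0000,5.7500)

Fx=10.0000 Fy=-6.2500 x'=-9.0000 y'=5.7500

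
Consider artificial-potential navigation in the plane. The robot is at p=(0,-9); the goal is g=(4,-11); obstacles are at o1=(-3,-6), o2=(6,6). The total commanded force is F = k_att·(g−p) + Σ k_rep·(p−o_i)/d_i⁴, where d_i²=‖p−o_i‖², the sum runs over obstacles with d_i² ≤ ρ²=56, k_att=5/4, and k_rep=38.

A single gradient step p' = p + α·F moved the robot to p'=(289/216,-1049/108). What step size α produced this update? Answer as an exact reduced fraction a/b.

F_att = 5/4·(g−p) = 5/4·(4,-2) = (5.0000,-2.5000)
o1: d²=18 ≤ ρ²=56; F_rep = 38·(3,-3)/18² = (0.3519,-0.3519)
o2: d²=261 > ρ²=56 → inactive
F = F_att + ΣF_rep = (5.3519,-2.8519)
Δp = p'−p = (1.3380,-0.7130); α = Δx/Fx = (289/216) / (289/54) = 1/4
check: Δy/Fy = (-77/108) / (-77/27) = 1/4 ✓

α = 1/4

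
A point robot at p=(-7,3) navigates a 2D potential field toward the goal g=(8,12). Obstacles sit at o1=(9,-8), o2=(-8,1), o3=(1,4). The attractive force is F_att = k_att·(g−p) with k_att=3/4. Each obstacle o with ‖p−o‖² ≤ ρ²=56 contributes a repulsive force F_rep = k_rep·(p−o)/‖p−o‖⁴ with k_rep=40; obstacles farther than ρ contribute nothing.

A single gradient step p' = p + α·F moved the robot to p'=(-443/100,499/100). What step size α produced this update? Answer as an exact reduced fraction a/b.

α = 1/5

F_att = 3/4·(g−p) = 3/4·(15,9) = (11.2500,6.7500)
o1: d²=377 > ρ²=56 → inactive
o2: d²=5 ≤ ρ²=56; F_rep = 40·(1,2)/5² = (1.6000,3.2000)
o3: d²=65 > ρ²=56 → inactive
F = F_att + ΣF_rep = (12.8500,9.9500)
Δp = p'−p = (2.5700,1.9900); α = Δx/Fx = (257/100) / (257/20) = 1/5
check: Δy/Fy = (199/100) / (199/20) = 1/5 ✓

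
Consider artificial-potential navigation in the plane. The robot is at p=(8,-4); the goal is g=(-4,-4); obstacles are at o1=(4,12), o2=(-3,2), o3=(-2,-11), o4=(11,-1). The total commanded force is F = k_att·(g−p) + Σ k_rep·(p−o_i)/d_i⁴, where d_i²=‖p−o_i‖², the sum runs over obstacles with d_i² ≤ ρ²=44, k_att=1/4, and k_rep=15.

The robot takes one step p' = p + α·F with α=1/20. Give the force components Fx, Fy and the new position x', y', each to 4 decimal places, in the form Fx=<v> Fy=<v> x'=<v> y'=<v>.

Fx=-3.1389 Fy=-0.1389 x'=7.8431 y'=-4.0069

F_att = 1/4·(g−p) = 1/4·(-12,0) = (-3.0000,0.0000)
o1: d²=272 > ρ²=44 → inactive
o2: d²=157 > ρ²=44 → inactive
o3: d²=149 > ρ²=44 → inactive
o4: d²=18 ≤ ρ²=44; F_rep = 15·(-3,-3)/18² = (-0.1389,-0.1389)
F = F_att + ΣF_rep = (-3.1389,-0.1389)
p' = p + 1/20·F = (7.8431,-4.0069)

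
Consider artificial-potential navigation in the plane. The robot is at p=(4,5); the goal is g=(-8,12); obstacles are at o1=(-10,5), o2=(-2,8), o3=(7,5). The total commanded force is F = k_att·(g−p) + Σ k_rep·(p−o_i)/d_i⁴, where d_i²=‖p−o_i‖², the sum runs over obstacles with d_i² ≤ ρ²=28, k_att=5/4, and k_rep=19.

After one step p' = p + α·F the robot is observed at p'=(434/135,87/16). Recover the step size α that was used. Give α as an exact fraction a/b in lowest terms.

F_att = 5/4·(g−p) = 5/4·(-12,7) = (-15.0000,8.7500)
o1: d²=196 > ρ²=28 → inactive
o2: d²=45 > ρ²=28 → inactive
o3: d²=9 ≤ ρ²=28; F_rep = 19·(-3,0)/9² = (-0.7037,0.0000)
F = F_att + ΣF_rep = (-15.7037,8.7500)
Δp = p'−p = (-0.7852,0.4375); α = Δx/Fx = (-106/135) / (-424/27) = 1/20
check: Δy/Fy = (7/16) / (35/4) = 1/20 ✓

α = 1/20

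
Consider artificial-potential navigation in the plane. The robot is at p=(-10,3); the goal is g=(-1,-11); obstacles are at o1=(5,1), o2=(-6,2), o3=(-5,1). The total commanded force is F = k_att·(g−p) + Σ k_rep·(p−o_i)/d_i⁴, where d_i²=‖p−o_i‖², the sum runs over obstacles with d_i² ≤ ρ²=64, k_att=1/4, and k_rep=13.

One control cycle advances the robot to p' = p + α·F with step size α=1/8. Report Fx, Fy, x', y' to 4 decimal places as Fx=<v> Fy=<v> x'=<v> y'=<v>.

F_att = 1/4·(g−p) = 1/4·(9,-14) = (2.2500,-3.5000)
o1: d²=229 > ρ²=64 → inactive
o2: d²=17 ≤ ρ²=64; F_rep = 13·(-4,1)/17² = (-0.1799,0.0450)
o3: d²=29 ≤ ρ²=64; F_rep = 13·(-5,2)/29² = (-0.0773,0.0309)
F = F_att + ΣF_rep = (1.9928,-3.4241)
p' = p + 1/8·F = (-9.7509,2.5720)

Fx=1.9928 Fy=-3.4241 x'=-9.7509 y'=2.5720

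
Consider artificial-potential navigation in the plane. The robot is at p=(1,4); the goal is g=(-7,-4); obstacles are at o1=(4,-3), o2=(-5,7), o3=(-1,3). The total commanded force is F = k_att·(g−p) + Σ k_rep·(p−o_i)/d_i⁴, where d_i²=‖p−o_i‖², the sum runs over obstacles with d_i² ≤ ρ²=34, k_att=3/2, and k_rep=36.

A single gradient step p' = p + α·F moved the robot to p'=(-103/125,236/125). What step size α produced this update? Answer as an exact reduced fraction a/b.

α = 1/5

F_att = 3/2·(g−p) = 3/2·(-8,-8) = (-12.0000,-12.0000)
o1: d²=58 > ρ²=34 → inactive
o2: d²=45 > ρ²=34 → inactive
o3: d²=5 ≤ ρ²=34; F_rep = 36·(2,1)/5² = (2.8800,1.4400)
F = F_att + ΣF_rep = (-9.1200,-10.5600)
Δp = p'−p = (-1.8240,-2.1120); α = Δx/Fx = (-228/125) / (-228/25) = 1/5
check: Δy/Fy = (-264/125) / (-264/25) = 1/5 ✓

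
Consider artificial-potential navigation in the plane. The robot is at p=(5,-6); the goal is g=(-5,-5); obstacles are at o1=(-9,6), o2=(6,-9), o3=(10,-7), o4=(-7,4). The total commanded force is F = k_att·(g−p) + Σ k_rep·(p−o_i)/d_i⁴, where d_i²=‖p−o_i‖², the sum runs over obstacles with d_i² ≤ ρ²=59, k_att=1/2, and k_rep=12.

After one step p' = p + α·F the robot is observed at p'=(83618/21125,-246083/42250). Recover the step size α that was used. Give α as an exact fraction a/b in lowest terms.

F_att = 1/2·(g−p) = 1/2·(-10,1) = (-5.0000,0.5000)
o1: d²=340 > ρ²=59 → inactive
o2: d²=10 ≤ ρ²=59; F_rep = 12·(-1,3)/10² = (-0.1200,0.3600)
o3: d²=26 ≤ ρ²=59; F_rep = 12·(-5,1)/26² = (-0.0888,0.0178)
o4: d²=244 > ρ²=59 → inactive
F = F_att + ΣF_rep = (-5.2088,0.8778)
Δp = p'−p = (-1.0418,0.1756); α = Δx/Fx = (-22007/21125) / (-22007/4225) = 1/5
check: Δy/Fy = (7417/42250) / (7417/8450) = 1/5 ✓

α = 1/5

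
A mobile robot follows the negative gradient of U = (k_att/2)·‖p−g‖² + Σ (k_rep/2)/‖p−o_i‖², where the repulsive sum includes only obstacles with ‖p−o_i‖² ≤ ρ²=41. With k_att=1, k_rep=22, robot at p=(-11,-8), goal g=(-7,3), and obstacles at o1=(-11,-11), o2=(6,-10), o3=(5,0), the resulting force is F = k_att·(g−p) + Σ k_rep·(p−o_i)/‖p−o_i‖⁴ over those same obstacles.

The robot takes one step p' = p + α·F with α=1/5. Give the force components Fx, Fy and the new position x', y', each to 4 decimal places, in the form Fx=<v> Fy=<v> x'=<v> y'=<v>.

Fx=4.0000 Fy=11.8148 x'=-10.2000 y'=-5.6370

F_att = 1·(g−p) = 1·(4,11) = (4.0000,11.0000)
o1: d²=9 ≤ ρ²=41; F_rep = 22·(0,3)/9² = (0.0000,0.8148)
o2: d²=293 > ρ²=41 → inactive
o3: d²=320 > ρ²=41 → inactive
F = F_att + ΣF_rep = (4.0000,11.8148)
p' = p + 1/5·F = (-10.2000,-5.6370)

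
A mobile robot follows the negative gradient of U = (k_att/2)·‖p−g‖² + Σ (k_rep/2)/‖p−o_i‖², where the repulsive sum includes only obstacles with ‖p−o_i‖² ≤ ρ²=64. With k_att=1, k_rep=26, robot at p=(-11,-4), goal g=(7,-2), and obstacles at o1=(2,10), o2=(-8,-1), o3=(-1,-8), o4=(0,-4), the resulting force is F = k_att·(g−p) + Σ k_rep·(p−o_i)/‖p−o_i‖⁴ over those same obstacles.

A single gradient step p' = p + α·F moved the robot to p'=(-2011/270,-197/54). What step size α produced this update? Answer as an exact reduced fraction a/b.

α = 1/5

F_att = 1·(g−p) = 1·(18,2) = (18.0000,2.0000)
o1: d²=365 > ρ²=64 → inactive
o2: d²=18 ≤ ρ²=64; F_rep = 26·(-3,-3)/18² = (-0.2407,-0.2407)
o3: d²=116 > ρ²=64 → inactive
o4: d²=121 > ρ²=64 → inactive
F = F_att + ΣF_rep = (17.7593,1.7593)
Δp = p'−p = (3.5519,0.3519); α = Δx/Fx = (959/270) / (959/54) = 1/5
check: Δy/Fy = (19/54) / (95/54) = 1/5 ✓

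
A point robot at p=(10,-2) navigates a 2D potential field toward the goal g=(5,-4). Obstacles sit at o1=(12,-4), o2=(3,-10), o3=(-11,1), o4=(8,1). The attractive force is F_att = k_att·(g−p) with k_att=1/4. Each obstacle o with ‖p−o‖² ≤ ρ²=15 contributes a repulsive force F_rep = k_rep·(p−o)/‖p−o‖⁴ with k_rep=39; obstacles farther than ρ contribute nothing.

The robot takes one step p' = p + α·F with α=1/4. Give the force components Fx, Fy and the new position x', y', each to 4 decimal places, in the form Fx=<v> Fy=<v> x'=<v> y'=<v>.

F_att = 1/4·(g−p) = 1/4·(-5,-2) = (-1.2500,-0.5000)
o1: d²=8 ≤ ρ²=15; F_rep = 39·(-2,2)/8² = (-1.2188,1.2188)
o2: d²=113 > ρ²=15 → inactive
o3: d²=450 > ρ²=15 → inactive
o4: d²=13 ≤ ρ²=15; F_rep = 39·(2,-3)/13² = (0.4615,-0.6923)
F = F_att + ΣF_rep = (-2.0072,0.0264)
p' = p + 1/4·F = (9.4982,-1.9934)

Fx=-2.0072 Fy=0.0264 x'=9.4982 y'=-1.9934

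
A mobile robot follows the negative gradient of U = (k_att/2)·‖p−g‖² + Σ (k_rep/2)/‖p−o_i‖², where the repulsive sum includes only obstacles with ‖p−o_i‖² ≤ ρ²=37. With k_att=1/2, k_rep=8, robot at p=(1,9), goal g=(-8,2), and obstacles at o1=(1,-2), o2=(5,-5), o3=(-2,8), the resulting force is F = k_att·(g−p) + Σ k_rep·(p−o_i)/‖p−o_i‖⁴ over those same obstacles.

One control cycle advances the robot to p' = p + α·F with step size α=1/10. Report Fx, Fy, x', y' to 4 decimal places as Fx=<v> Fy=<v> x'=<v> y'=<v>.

Fx=-4.2600 Fy=-3.4200 x'=0.5740 y'=8.6580

F_att = 1/2·(g−p) = 1/2·(-9,-7) = (-4.5000,-3.5000)
o1: d²=121 > ρ²=37 → inactive
o2: d²=212 > ρ²=37 → inactive
o3: d²=10 ≤ ρ²=37; F_rep = 8·(3,1)/10² = (0.2400,0.0800)
F = F_att + ΣF_rep = (-4.2600,-3.4200)
p' = p + 1/10·F = (0.5740,8.6580)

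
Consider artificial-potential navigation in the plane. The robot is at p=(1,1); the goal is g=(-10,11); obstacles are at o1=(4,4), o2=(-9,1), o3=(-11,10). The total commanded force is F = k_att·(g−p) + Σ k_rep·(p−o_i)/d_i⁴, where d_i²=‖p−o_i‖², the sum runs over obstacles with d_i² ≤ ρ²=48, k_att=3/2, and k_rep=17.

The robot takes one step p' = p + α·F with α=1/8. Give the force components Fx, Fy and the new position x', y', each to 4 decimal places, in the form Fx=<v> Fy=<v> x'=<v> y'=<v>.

F_att = 3/2·(g−p) = 3/2·(-11,10) = (-16.5000,15.0000)
o1: d²=18 ≤ ρ²=48; F_rep = 17·(-3,-3)/18² = (-0.1574,-0.1574)
o2: d²=100 > ρ²=48 → inactive
o3: d²=225 > ρ²=48 → inactive
F = F_att + ΣF_rep = (-16.6574,14.8426)
p' = p + 1/8·F = (-1.0822,2.8553)

Fx=-16.6574 Fy=14.8426 x'=-1.0822 y'=2.8553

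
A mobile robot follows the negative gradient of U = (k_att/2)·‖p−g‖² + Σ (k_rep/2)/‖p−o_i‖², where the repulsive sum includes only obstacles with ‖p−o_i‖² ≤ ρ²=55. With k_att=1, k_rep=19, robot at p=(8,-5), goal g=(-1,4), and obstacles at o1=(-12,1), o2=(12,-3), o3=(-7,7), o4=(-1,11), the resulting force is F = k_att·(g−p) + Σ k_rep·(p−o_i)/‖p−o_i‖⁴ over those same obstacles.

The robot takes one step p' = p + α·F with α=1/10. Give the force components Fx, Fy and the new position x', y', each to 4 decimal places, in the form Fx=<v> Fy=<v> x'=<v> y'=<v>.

F_att = 1·(g−p) = 1·(-9,9) = (-9.0000,9.0000)
o1: d²=436 > ρ²=55 → inactive
o2: d²=20 ≤ ρ²=55; F_rep = 19·(-4,-2)/20² = (-0.1900,-0.0950)
o3: d²=369 > ρ²=55 → inactive
o4: d²=337 > ρ²=55 → inactive
F = F_att + ΣF_rep = (-9.1900,8.9050)
p' = p + 1/10·F = (7.0810,-4.1095)

Fx=-9.1900 Fy=8.9050 x'=7.0810 y'=-4.1095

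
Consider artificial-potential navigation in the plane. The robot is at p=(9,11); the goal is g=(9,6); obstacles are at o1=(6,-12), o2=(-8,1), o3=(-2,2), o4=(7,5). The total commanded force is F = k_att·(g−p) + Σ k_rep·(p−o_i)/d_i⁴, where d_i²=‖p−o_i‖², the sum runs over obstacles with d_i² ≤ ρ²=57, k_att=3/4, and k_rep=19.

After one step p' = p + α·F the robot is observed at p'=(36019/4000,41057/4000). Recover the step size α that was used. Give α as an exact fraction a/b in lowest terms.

α = 1/5

F_att = 3/4·(g−p) = 3/4·(0,-5) = (0.0000,-3.7500)
o1: d²=538 > ρ²=57 → inactive
o2: d²=389 > ρ²=57 → inactive
o3: d²=202 > ρ²=57 → inactive
o4: d²=40 ≤ ρ²=57; F_rep = 19·(2,6)/40² = (0.0238,0.0712)
F = F_att + ΣF_rep = (0.0238,-3.6787)
Δp = p'−p = (0.0047,-0.7358); α = Δx/Fx = (19/4000) / (19/800) = 1/5
check: Δy/Fy = (-2943/4000) / (-2943/800) = 1/5 ✓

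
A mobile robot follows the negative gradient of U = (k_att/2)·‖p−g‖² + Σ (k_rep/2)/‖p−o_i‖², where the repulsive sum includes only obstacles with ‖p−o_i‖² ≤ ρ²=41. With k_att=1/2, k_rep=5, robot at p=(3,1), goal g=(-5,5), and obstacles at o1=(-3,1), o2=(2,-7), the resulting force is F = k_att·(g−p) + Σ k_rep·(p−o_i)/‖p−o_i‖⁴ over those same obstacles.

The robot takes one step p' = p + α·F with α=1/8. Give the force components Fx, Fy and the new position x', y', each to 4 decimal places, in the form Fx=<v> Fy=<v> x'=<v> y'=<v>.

F_att = 1/2·(g−p) = 1/2·(-8,4) = (-4.0000,2.0000)
o1: d²=36 ≤ ρ²=41; F_rep = 5·(6,0)/36² = (0.0231,0.0000)
o2: d²=65 > ρ²=41 → inactive
F = F_att + ΣF_rep = (-3.9769,2.0000)
p' = p + 1/8·F = (2.5029,1.2500)

Fx=-3.9769 Fy=2.0000 x'=2.5029 y'=1.2500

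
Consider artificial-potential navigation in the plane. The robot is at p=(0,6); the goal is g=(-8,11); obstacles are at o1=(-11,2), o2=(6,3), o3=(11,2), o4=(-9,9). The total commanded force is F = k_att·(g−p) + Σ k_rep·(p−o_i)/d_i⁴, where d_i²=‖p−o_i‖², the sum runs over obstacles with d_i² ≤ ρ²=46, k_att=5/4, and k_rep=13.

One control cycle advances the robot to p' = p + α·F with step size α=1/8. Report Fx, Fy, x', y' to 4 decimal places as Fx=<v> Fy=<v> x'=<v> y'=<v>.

F_att = 5/4·(g−p) = 5/4·(-8,5) = (-10.0000,6.2500)
o1: d²=137 > ρ²=46 → inactive
o2: d²=45 ≤ ρ²=46; F_rep = 13·(-6,3)/45² = (-0.0385,0.0193)
o3: d²=137 > ρ²=46 → inactive
o4: d²=90 > ρ²=46 → inactive
F = F_att + ΣF_rep = (-10.0385,6.2693)
p' = p + 1/8·F = (-1.2548,6.7837)

Fx=-10.0385 Fy=6.2693 x'=-1.2548 y'=6.7837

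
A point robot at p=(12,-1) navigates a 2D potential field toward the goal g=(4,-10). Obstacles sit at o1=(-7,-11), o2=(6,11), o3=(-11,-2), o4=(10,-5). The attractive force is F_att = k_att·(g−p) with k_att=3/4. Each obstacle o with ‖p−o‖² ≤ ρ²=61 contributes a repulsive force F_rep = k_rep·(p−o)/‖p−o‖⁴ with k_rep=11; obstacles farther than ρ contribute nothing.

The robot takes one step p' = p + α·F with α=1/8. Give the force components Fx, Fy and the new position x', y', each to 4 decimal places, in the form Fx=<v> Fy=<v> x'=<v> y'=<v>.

Fx=-5.9450 Fy=-6.6400 x'=11.2569 y'=-1.8300

F_att = 3/4·(g−p) = 3/4·(-8,-9) = (-6.0000,-6.7500)
o1: d²=461 > ρ²=61 → inactive
o2: d²=180 > ρ²=61 → inactive
o3: d²=530 > ρ²=61 → inactive
o4: d²=20 ≤ ρ²=61; F_rep = 11·(2,4)/20² = (0.0550,0.1100)
F = F_att + ΣF_rep = (-5.9450,-6.6400)
p' = p + 1/8·F = (11.2569,-1.8300)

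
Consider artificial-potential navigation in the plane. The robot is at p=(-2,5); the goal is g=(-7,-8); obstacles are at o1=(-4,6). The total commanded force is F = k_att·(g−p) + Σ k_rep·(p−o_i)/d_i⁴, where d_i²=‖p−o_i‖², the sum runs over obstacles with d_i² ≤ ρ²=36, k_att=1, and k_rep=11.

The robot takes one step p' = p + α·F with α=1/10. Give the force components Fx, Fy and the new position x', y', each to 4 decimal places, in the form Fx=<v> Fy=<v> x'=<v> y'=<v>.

F_att = 1·(g−p) = 1·(-5,-13) = (-5.0000,-13.0000)
o1: d²=5 ≤ ρ²=36; F_rep = 11·(2,-1)/5² = (0.8800,-0.4400)
F = F_att + ΣF_rep = (-4.1200,-13.4400)
p' = p + 1/10·F = (-2.4120,3.6560)

Fx=-4.1200 Fy=-13.4400 x'=-2.4120 y'=3.6560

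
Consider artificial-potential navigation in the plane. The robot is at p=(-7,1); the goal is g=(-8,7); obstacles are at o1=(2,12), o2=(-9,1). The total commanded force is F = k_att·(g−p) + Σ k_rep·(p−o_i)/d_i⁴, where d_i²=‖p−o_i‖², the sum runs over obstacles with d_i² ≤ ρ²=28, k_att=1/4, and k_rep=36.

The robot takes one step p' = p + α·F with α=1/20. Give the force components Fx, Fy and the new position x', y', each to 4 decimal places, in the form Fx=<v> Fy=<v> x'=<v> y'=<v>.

Fx=4.2500 Fy=1.5000 x'=-6.7875 y'=1.0750

F_att = 1/4·(g−p) = 1/4·(-1,6) = (-0.2500,1.5000)
o1: d²=202 > ρ²=28 → inactive
o2: d²=4 ≤ ρ²=28; F_rep = 36·(2,0)/4² = (4.5000,0.0000)
F = F_att + ΣF_rep = (4.2500,1.5000)
p' = p + 1/20·F = (-6.7875,1.0750)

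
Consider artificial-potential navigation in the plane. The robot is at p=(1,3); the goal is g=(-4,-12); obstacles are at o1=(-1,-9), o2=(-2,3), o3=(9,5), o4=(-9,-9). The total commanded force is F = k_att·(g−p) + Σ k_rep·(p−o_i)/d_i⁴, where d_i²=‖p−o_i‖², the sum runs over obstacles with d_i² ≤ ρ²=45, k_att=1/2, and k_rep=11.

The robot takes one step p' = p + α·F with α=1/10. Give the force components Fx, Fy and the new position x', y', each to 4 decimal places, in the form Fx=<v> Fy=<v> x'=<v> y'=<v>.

Fx=-2.0926 Fy=-7.5000 x'=0.7907 y'=2.2500

F_att = 1/2·(g−p) = 1/2·(-5,-15) = (-2.5000,-7.5000)
o1: d²=148 > ρ²=45 → inactive
o2: d²=9 ≤ ρ²=45; F_rep = 11·(3,0)/9² = (0.4074,0.0000)
o3: d²=68 > ρ²=45 → inactive
o4: d²=244 > ρ²=45 → inactive
F = F_att + ΣF_rep = (-2.0926,-7.5000)
p' = p + 1/10·F = (0.7907,2.2500)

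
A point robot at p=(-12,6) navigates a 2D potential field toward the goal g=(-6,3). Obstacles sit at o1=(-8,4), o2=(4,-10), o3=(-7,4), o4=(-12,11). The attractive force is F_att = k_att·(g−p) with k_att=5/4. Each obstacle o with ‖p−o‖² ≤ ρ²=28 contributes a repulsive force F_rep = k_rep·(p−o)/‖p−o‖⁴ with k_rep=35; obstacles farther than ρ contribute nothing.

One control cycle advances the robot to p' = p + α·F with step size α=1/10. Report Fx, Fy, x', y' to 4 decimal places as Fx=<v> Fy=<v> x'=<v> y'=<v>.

F_att = 5/4·(g−p) = 5/4·(6,-3) = (7.5000,-3.7500)
o1: d²=20 ≤ ρ²=28; F_rep = 35·(-4,2)/20² = (-0.3500,0.1750)
o2: d²=512 > ρ²=28 → inactive
o3: d²=29 > ρ²=28 → inactive
o4: d²=25 ≤ ρ²=28; F_rep = 35·(0,-5)/25² = (0.0000,-0.2800)
F = F_att + ΣF_rep = (7.1500,-3.8550)
p' = p + 1/10·F = (-11.2850,5.6145)

Fx=7.1500 Fy=-3.8550 x'=-11.2850 y'=5.6145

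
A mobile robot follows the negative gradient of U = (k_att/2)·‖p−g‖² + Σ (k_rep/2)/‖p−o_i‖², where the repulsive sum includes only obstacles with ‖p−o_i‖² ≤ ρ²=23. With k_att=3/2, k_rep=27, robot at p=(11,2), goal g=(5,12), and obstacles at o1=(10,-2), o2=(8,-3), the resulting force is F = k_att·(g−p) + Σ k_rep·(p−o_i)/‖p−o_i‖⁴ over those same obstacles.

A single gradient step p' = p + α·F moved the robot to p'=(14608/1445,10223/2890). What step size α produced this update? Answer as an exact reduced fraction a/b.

F_att = 3/2·(g−p) = 3/2·(-6,10) = (-9.0000,15.0000)
o1: d²=17 ≤ ρ²=23; F_rep = 27·(1,4)/17² = (0.0934,0.3737)
o2: d²=34 > ρ²=23 → inactive
F = F_att + ΣF_rep = (-8.9066,15.3737)
Δp = p'−p = (-0.8907,1.5374); α = Δx/Fx = (-1287/1445) / (-2574/289) = 1/10
check: Δy/Fy = (4443/2890) / (4443/289) = 1/10 ✓

α = 1/10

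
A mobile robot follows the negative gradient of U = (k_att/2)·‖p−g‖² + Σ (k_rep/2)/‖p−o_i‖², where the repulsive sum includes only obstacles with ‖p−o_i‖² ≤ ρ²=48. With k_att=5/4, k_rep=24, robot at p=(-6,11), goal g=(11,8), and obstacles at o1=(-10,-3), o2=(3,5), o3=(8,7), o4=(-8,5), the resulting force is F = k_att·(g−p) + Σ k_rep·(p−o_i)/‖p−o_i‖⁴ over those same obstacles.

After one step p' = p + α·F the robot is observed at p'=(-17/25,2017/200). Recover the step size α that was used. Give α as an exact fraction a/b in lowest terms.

F_att = 5/4·(g−p) = 5/4·(17,-3) = (21.2500,-3.7500)
o1: d²=212 > ρ²=48 → inactive
o2: d²=117 > ρ²=48 → inactive
o3: d²=212 > ρ²=48 → inactive
o4: d²=40 ≤ ρ²=48; F_rep = 24·(2,6)/40² = (0.0300,0.0900)
F = F_att + ΣF_rep = (21.2800,-3.6600)
Δp = p'−p = (5.3200,-0.9150); α = Δx/Fx = (133/25) / (532/25) = 1/4
check: Δy/Fy = (-183/200) / (-183/50) = 1/4 ✓

α = 1/4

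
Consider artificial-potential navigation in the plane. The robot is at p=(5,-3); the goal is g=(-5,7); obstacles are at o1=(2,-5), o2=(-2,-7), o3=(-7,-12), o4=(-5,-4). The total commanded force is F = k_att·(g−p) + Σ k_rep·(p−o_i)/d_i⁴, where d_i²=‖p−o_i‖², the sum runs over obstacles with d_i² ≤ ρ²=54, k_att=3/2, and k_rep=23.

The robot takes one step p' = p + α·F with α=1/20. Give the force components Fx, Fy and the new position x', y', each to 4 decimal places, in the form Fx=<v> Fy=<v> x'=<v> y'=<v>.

F_att = 3/2·(g−p) = 3/2·(-10,10) = (-15.0000,15.0000)
o1: d²=13 ≤ ρ²=54; F_rep = 23·(3,2)/13² = (0.4083,0.2722)
o2: d²=65 > ρ²=54 → inactive
o3: d²=225 > ρ²=54 → inactive
o4: d²=101 > ρ²=54 → inactive
F = F_att + ΣF_rep = (-14.5917,15.2722)
p' = p + 1/20·F = (4.2704,-2.2364)

Fx=-14.5917 Fy=15.2722 x'=4.2704 y'=-2.2364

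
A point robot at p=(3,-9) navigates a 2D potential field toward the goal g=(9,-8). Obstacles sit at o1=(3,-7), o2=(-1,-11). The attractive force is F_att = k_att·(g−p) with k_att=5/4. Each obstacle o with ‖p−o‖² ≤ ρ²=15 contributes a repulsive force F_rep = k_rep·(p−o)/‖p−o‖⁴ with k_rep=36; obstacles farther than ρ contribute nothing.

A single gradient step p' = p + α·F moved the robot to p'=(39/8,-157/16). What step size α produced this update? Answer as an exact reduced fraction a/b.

α = 1/4

F_att = 5/4·(g−p) = 5/4·(6,1) = (7.5000,1.2500)
o1: d²=4 ≤ ρ²=15; F_rep = 36·(0,-2)/4² = (0.0000,-4.5000)
o2: d²=20 > ρ²=15 → inactive
F = F_att + ΣF_rep = (7.5000,-3.2500)
Δp = p'−p = (1.8750,-0.8125); α = Δx/Fx = (15/8) / (15/2) = 1/4
check: Δy/Fy = (-13/16) / (-13/4) = 1/4 ✓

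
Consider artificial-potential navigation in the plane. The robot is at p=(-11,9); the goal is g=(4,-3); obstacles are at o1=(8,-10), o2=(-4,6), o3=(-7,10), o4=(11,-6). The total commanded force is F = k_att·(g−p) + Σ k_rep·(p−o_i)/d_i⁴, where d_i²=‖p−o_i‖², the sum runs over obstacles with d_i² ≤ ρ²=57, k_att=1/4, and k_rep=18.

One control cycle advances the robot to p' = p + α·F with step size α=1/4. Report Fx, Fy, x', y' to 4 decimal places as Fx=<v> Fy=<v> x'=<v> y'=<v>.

Fx=3.5009 Fy=-3.0623 x'=-10.1248 y'=8.2344

F_att = 1/4·(g−p) = 1/4·(15,-12) = (3.7500,-3.0000)
o1: d²=722 > ρ²=57 → inactive
o2: d²=58 > ρ²=57 → inactive
o3: d²=17 ≤ ρ²=57; F_rep = 18·(-4,-1)/17² = (-0.2491,-0.0623)
o4: d²=709 > ρ²=57 → inactive
F = F_att + ΣF_rep = (3.5009,-3.0623)
p' = p + 1/4·F = (-10.1248,8.2344)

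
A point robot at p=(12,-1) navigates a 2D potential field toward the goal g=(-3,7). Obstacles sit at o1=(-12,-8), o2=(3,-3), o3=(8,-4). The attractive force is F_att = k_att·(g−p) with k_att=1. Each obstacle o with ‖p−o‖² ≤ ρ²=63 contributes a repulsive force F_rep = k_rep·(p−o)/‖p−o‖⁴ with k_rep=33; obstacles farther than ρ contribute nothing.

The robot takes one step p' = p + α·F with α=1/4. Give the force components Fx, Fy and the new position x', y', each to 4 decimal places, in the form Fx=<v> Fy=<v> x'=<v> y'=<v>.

F_att = 1·(g−p) = 1·(-15,8) = (-15.0000,8.0000)
o1: d²=625 > ρ²=63 → inactive
o2: d²=85 > ρ²=63 → inactive
o3: d²=25 ≤ ρ²=63; F_rep = 33·(4,3)/25² = (0.2112,0.1584)
F = F_att + ΣF_rep = (-14.7888,8.1584)
p' = p + 1/4·F = (8.3028,1.0396)

Fx=-14.7888 Fy=8.1584 x'=8.3028 y'=1.0396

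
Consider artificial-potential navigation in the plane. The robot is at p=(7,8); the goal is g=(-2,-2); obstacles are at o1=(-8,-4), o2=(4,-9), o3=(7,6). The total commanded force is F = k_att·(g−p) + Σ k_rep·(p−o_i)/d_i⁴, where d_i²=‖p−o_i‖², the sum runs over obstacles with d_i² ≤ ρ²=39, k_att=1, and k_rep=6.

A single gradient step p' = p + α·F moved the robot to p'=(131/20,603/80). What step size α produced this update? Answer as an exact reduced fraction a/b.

F_att = 1·(g−p) = 1·(-9,-10) = (-9.0000,-10.0000)
o1: d²=369 > ρ²=39 → inactive
o2: d²=298 > ρ²=39 → inactive
o3: d²=4 ≤ ρ²=39; F_rep = 6·(0,2)/4² = (0.0000,0.7500)
F = F_att + ΣF_rep = (-9.0000,-9.2500)
Δp = p'−p = (-0.4500,-0.4625); α = Δx/Fx = (-9/20) / (-9) = 1/20
check: Δy/Fy = (-37/80) / (-37/4) = 1/20 ✓

α = 1/20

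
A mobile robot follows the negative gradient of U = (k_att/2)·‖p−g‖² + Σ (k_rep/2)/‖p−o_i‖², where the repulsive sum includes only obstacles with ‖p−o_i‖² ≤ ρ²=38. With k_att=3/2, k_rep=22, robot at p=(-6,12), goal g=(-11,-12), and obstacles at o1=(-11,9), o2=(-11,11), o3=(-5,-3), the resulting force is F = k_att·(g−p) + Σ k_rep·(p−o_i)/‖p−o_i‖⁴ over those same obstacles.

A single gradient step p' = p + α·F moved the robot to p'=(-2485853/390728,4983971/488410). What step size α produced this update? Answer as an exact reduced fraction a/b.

F_att = 3/2·(g−p) = 3/2·(-5,-24) = (-7.5000,-36.0000)
o1: d²=34 ≤ ρ²=38; F_rep = 22·(5,3)/34² = (0.0952,0.0571)
o2: d²=26 ≤ ρ²=38; F_rep = 22·(5,1)/26² = (0.1627,0.0325)
o3: d²=226 > ρ²=38 → inactive
F = F_att + ΣF_rep = (-7.2421,-35.9104)
Δp = p'−p = (-0.3621,-1.7955); α = Δx/Fx = (-141485/390728) / (-707425/97682) = 1/20
check: Δy/Fy = (-876949/488410) / (-1753898/48841) = 1/20 ✓

α = 1/20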